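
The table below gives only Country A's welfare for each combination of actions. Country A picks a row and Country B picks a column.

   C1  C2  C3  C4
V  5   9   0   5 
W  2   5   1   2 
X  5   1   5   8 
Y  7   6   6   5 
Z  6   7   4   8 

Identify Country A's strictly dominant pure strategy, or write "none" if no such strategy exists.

V fails to dominate W at C3 (0<1).
W fails to dominate V at C1 (2<5).
X fails to dominate V at C1 (5=5).
Y fails to dominate V at C2 (6<9).
Z fails to dominate V at C2 (7<9).
No single strategy dominates all the others.

none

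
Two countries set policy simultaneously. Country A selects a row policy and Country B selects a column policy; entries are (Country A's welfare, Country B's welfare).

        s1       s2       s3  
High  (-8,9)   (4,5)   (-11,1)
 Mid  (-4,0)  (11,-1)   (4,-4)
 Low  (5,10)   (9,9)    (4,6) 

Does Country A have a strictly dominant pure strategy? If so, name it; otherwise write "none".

High fails to dominate Mid at s1 (-8<-4).
Mid fails to dominate Low at s1 (-4<5).
Low fails to dominate Mid at s2 (9<11).
No single strategy dominates all the others.

none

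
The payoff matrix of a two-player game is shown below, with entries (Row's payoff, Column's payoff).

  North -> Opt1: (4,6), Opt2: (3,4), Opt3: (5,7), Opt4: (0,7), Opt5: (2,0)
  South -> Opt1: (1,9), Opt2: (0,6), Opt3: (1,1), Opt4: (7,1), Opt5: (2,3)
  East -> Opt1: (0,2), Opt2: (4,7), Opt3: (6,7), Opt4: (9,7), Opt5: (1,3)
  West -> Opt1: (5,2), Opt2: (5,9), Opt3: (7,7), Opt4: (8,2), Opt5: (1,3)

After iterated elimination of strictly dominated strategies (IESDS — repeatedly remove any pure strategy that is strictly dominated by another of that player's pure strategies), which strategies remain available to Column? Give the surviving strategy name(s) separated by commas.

Opt2, Opt3, Opt4

Column's strategy Opt5 is strictly dominated by Opt2 (North: 4>0, South: 6>3, East: 7>3, West: 9>3) and is removed.
Row's strategy North is strictly dominated by West (Opt1: 5>4, Opt2: 5>3, Opt3: 7>5, Opt4: 8>0) and is removed.
Row's strategy South is strictly dominated by West (Opt1: 5>1, Opt2: 5>0, Opt3: 7>1, Opt4: 8>7) and is removed.
For Column, Opt2 strictly dominates Opt1 on the remaining rows (East: 7>2, West: 9>2); eliminate Opt1.
Among the remaining strategies, none is strictly dominated by another pure strategy of the same player, so the elimination stops.
Surviving strategies — Row: {East, West}; Column: {Opt2, Opt3, Opt4}.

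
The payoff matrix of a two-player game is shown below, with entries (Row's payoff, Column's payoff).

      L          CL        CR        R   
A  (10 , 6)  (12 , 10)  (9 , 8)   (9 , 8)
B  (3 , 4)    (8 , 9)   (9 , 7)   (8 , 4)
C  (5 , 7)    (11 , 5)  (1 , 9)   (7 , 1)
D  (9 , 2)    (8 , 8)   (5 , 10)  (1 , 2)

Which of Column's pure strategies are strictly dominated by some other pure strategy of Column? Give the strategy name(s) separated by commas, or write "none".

L is strictly dominated by CR (A: 8>6, B: 7>4, C: 9>7, D: 10>2).
CL is not dominated — it holds its own against L at A (10>6); CR at A (10>8); R at A (10>8).
CR is not dominated — it holds its own against L at A (8>6); CL at C (9>5); R at A (8=8).
R is strictly dominated by CL (A: 10>8, B: 9>4, C: 5>1, D: 8>2).

L, R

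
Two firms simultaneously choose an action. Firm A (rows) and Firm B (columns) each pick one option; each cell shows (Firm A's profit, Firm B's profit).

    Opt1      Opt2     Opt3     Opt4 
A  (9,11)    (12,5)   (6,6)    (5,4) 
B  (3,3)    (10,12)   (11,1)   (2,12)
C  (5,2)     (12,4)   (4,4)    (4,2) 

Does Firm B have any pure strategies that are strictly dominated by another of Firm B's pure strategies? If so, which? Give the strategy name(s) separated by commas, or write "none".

none

Opt1: no other strategy beats it everywhere (Opt2 at A (11>5); Opt3 at A (11>6); Opt4 at A (11>4)).
Nothing dominates Opt2: Opt1 at B (12>3); Opt3 at B (12>1); Opt4 at A (5>4).
Nothing dominates Opt3: Opt1 at C (4>2); Opt2 at A (6>5); Opt4 at A (6>4).
Opt4 is not dominated — it holds its own against Opt1 at B (12>3); Opt2 at B (12=12); Opt3 at B (12>1).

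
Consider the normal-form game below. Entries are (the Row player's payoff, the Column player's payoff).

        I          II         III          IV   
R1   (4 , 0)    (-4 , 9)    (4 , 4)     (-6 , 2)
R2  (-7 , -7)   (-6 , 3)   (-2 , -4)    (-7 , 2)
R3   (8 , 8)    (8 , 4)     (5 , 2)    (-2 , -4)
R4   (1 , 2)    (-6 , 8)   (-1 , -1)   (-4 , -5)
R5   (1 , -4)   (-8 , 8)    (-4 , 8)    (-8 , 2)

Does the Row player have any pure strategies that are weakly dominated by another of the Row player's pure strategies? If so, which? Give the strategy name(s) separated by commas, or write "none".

R1, R2, R4, R5

R3 weakly dominates R1 — I: 8>4, II: 8>-4, III: 5>4, IV: -2>-6.
R2 is weakly dominated by R1 (I: 4>-7, II: -4>-6, III: 4>-2, IV: -6>-7).
R3 is not dominated — it holds its own against R1 at I (8>4); R2 at I (8>-7); R4 at I (8>1); R5 at I (8>1).
R4 is weakly dominated by R3 (I: 8>1, II: 8>-6, III: 5>-1, IV: -2>-4).
R5: dominated, since R1 does at least as well everywhere (I: 4>1, II: -4>-8, III: 4>-4, IV: -6>-8).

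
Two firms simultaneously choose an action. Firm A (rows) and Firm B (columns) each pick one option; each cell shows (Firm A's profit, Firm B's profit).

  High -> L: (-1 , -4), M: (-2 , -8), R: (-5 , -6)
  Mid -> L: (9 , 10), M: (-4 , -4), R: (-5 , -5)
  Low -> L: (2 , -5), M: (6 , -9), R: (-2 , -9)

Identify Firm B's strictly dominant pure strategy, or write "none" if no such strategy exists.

L

L vs M: High: -4>-8, Mid: 10>-4, Low: -5>-9.
L vs R: High: -4>-6, Mid: 10>-5, Low: -5>-9.
L strictly beats every other strategy against every opponent action, so it is strictly dominant.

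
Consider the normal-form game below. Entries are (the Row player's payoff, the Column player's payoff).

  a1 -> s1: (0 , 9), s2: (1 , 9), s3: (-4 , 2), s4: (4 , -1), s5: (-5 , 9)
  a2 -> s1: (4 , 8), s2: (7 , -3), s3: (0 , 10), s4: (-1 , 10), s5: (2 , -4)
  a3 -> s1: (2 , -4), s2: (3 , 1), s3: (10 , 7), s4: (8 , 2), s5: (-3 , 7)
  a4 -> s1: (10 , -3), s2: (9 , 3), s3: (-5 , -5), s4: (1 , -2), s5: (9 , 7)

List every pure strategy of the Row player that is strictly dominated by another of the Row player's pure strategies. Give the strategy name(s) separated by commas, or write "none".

a1

a1: dominated, since a3 does at least as well everywhere (s1: 2>0, s2: 3>1, s3: 10>-4, s4: 8>4, s5: -3>-5).
a2: no other strategy beats it everywhere (a1 at s1 (4>0); a3 at s1 (4>2); a4 at s3 (0>-5)).
a3 is not dominated — it holds its own against a1 at s1 (2>0); a2 at s3 (10>0); a4 at s3 (10>-5).
a4: no other strategy beats it everywhere (a1 at s1 (10>0); a2 at s1 (10>4); a3 at s1 (10>2)).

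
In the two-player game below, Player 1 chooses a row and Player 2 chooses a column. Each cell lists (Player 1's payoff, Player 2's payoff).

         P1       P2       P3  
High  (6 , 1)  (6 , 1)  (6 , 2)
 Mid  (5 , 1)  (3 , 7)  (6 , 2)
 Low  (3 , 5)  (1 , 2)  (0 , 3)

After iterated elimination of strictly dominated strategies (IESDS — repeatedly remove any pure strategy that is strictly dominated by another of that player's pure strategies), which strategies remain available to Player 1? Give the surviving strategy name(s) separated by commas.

Player 1's strategy Low is strictly dominated by High (P1: 6>3, P2: 6>1, P3: 6>0) and is removed.
For Player 2, P3 strictly dominates P1 on the remaining rows (High: 2>1, Mid: 2>1); eliminate P1.
Among the remaining strategies, none is strictly dominated by another pure strategy of the same player, so the elimination stops.
Surviving strategies — Player 1: {High, Mid}; Player 2: {P2, P3}.

High, Mid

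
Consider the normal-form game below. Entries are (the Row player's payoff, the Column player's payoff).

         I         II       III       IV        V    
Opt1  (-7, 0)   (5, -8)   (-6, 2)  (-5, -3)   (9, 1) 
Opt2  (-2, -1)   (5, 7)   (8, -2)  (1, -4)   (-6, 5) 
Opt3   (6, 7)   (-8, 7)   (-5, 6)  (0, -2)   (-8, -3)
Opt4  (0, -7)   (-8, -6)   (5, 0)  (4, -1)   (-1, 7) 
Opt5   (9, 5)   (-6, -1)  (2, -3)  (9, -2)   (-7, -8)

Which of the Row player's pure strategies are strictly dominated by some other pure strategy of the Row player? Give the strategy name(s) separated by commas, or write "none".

Opt1 is not dominated — it holds its own against Opt2 at II (5=5); Opt3 at II (5>-8); Opt4 at II (5>-8); Opt5 at II (5>-6).
Nothing dominates Opt2: Opt1 at I (-2>-7); Opt3 at II (5>-8); Opt4 at II (5>-8); Opt5 at II (5>-6).
Opt3: dominated, since Opt5 does at least as well everywhere (I: 9>6, II: -6>-8, III: 2>-5, IV: 9>0, V: -7>-8).
Nothing dominates Opt4: Opt1 at I (0>-7); Opt2 at I (0>-2); Opt3 at II (-8=-8); Opt5 at III (5>2).
Opt5 is not dominated — it holds its own against Opt1 at I (9>-7); Opt2 at I (9>-2); Opt3 at I (9>6); Opt4 at I (9>0).

Opt3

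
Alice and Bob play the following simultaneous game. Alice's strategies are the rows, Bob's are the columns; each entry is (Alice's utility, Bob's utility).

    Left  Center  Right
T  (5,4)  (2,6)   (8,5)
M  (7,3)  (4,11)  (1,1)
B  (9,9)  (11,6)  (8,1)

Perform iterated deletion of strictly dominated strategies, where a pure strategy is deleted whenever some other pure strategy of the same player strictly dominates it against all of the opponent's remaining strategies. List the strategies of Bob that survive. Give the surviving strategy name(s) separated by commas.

Left

Row M is eliminated: B beats it against every remaining column (Left: 9>7, Center: 11>4, Right: 8>1).
For Bob, Center strictly dominates Right on the remaining rows (T: 6>5, B: 6>1); eliminate Right.
Row T is eliminated: B beats it against every remaining column (Left: 9>5, Center: 11>2).
Column Center is eliminated: Left beats it against every remaining row (B: 9>6).
Among the remaining strategies, none is strictly dominated by another pure strategy of the same player, so the elimination stops.
Surviving strategies — Alice: {B}; Bob: {Left}.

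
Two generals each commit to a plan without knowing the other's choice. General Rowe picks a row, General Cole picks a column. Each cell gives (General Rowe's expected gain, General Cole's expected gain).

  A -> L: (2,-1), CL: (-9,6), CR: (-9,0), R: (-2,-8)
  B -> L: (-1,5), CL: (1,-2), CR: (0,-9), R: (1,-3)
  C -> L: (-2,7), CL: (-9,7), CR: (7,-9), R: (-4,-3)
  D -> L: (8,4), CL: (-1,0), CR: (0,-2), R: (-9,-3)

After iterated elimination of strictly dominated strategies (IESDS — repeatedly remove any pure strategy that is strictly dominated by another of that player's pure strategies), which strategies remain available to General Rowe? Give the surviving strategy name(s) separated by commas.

General Cole's strategy CR is strictly dominated by CL (A: 6>0, B: -2>-9, C: 7>-9, D: 0>-2) and is removed.
Row C is eliminated: B beats it against every remaining column (L: -1>-2, CL: 1>-9, R: 1>-4).
General Cole's strategy R is strictly dominated by L (A: -1>-8, B: 5>-3, D: 4>-3) and is removed.
Row A is eliminated: D beats it against every remaining column (L: 8>2, CL: -1>-9).
Column CL is eliminated: L beats it against every remaining row (B: 5>-2, D: 4>0).
For General Rowe, D strictly dominates B on the remaining columns (L: 8>-1); eliminate B.
Among the remaining strategies, none is strictly dominated by another pure strategy of the same player, so the elimination stops.
Surviving strategies — General Rowe: {D}; General Cole: {L}.

D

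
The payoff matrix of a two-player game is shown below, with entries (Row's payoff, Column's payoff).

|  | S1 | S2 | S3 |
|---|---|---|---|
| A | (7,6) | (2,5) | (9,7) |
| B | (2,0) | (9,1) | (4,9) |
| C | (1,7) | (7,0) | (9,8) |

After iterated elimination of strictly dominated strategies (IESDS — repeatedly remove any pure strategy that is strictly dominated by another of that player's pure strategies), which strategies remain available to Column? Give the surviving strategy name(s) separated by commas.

Column S1 is eliminated: S3 beats it against every remaining row (A: 7>6, B: 9>0, C: 8>7).
Column's strategy S2 is strictly dominated by S3 (A: 7>5, B: 9>1, C: 8>0) and is removed.
Row B is eliminated: A beats it against every remaining column (S3: 9>4).
Among the remaining strategies, none is strictly dominated by another pure strategy of the same player, so the elimination stops.
Surviving strategies — Row: {A, C}; Column: {S3}.

S3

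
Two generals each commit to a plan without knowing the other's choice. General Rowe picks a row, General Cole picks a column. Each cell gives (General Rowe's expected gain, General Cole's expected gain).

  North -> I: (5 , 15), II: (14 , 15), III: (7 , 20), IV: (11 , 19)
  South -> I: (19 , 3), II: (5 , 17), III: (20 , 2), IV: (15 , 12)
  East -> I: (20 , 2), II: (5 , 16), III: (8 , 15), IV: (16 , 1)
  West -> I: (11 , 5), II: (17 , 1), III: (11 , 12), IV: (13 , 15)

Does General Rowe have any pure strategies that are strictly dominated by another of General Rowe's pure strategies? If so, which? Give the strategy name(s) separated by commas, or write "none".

North

North is strictly dominated by West (I: 11>5, II: 17>14, III: 11>7, IV: 13>11).
South: no other strategy beats it everywhere (North at I (19>5); East at II (5=5); West at I (19>11)).
East: no other strategy beats it everywhere (North at I (20>5); South at I (20>19); West at I (20>11)).
West: no other strategy beats it everywhere (North at I (11>5); South at II (17>5); East at II (17>5)).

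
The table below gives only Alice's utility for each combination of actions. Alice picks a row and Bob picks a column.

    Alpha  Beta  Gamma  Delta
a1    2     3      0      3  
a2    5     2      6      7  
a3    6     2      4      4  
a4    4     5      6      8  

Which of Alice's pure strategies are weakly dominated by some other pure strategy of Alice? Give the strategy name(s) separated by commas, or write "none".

a4 weakly dominates a1 — Alpha: 4>2, Beta: 5>3, Gamma: 6>0, Delta: 8>3.
a2: no other strategy beats it everywhere (a1 at Alpha (5>2); a3 at Gamma (6>4); a4 at Alpha (5>4)).
a3: no other strategy beats it everywhere (a1 at Alpha (6>2); a2 at Alpha (6>5); a4 at Alpha (6>4)).
a4: no other strategy beats it everywhere (a1 at Alpha (4>2); a2 at Beta (5>2); a3 at Beta (5>2)).

a1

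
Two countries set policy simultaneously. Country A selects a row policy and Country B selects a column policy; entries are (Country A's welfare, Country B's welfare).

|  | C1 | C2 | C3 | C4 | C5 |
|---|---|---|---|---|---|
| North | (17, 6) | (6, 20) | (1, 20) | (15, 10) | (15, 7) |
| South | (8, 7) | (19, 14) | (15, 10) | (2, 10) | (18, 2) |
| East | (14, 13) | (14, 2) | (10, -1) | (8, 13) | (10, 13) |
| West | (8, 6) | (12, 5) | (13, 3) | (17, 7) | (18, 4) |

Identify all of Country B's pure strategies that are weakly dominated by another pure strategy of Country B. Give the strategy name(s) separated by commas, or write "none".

C4 weakly dominates C1 — North: 10>6, South: 10>7, East: 13=13, West: 7>6.
C2 is not dominated — it holds its own against C1 at North (20>6); C3 at South (14>10); C4 at North (20>10); C5 at North (20>7).
C3 is weakly dominated by C2 (North: 20=20, South: 14>10, East: 2>-1, West: 5>3).
C4: no other strategy beats it everywhere (C1 at North (10>6); C2 at East (13>2); C3 at East (13>-1); C5 at North (10>7)).
C5: dominated, since C4 does at least as well everywhere (North: 10>7, South: 10>2, East: 13=13, West: 7>4).

C1, C3, C5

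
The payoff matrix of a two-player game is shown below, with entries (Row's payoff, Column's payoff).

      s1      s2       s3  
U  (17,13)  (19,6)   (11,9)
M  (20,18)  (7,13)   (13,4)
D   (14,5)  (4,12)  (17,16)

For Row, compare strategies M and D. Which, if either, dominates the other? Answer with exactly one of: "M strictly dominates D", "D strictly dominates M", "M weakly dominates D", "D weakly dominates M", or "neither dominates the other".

Compare M to D across each choice by Column: s1: 20>14, s2: 7>4, s3: 13<17.
M does better at s1, s2 but worse at s3; neither strategy dominates the other.

neither dominates the other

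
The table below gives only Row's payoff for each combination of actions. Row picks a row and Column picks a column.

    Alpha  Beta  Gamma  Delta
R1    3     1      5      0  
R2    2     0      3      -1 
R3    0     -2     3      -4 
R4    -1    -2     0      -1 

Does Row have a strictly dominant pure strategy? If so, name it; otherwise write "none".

R1 vs R2: Alpha: 3>2, Beta: 1>0, Gamma: 5>3, Delta: 0>-1.
R1 vs R3: Alpha: 3>0, Beta: 1>-2, Gamma: 5>3, Delta: 0>-4.
R1 vs R4: Alpha: 3>-1, Beta: 1>-2, Gamma: 5>0, Delta: 0>-1.
R1 strictly beats every other strategy against every opponent action, so it is strictly dominant.

R1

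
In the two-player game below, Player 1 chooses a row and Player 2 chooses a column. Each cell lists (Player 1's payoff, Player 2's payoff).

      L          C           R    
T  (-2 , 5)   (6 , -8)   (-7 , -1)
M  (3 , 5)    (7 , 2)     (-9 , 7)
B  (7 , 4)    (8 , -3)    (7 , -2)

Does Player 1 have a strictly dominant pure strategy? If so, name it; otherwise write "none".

B

B vs T: L: 7>-2, C: 8>6, R: 7>-7.
B vs M: L: 7>3, C: 8>7, R: 7>-9.
B strictly beats every other strategy against every opponent action, so it is strictly dominant.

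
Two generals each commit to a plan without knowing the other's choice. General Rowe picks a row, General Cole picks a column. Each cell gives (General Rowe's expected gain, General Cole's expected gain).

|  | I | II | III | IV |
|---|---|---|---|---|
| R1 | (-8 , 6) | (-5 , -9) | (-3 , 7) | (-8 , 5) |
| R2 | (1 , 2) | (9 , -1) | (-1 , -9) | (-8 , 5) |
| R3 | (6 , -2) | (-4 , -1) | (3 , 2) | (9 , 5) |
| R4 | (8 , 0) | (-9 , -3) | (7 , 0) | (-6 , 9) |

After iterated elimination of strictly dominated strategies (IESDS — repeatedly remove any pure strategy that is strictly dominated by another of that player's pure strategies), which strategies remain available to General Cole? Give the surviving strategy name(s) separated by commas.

IV

Row R1 is eliminated: R3 beats it against every remaining column (I: 6>-8, II: -4>-5, III: 3>-3, IV: 9>-8).
General Cole's strategy I is strictly dominated by IV (R2: 5>2, R3: 5>-2, R4: 9>0) and is removed.
For General Cole, IV strictly dominates II on the remaining rows (R2: 5>-1, R3: 5>-1, R4: 9>-3); eliminate II.
General Rowe's strategy R2 is strictly dominated by R3 (III: 3>-1, IV: 9>-8) and is removed.
For General Cole, IV strictly dominates III on the remaining rows (R3: 5>2, R4: 9>0); eliminate III.
Row R4 is eliminated: R3 beats it against every remaining column (IV: 9>-6).
Among the remaining strategies, none is strictly dominated by another pure strategy of the same player, so the elimination stops.
Surviving strategies — General Rowe: {R3}; General Cole: {IV}.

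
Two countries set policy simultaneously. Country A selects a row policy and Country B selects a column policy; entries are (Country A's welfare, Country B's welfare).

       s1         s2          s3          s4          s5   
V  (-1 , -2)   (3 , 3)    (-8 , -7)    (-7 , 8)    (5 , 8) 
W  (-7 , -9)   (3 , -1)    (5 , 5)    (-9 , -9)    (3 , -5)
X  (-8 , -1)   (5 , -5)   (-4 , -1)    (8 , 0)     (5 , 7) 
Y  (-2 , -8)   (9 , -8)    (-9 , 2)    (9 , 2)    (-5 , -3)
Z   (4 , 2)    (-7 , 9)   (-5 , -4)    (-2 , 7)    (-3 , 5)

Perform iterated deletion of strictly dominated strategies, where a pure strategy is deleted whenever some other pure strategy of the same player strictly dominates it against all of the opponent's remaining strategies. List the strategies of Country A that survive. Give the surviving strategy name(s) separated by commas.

Country B's strategy s1 is strictly dominated by s5 (V: 8>-2, W: -5>-9, X: 7>-1, Y: -3>-8, Z: 5>2) and is removed.
For Country A, X strictly dominates Z on the remaining columns (s2: 5>-7, s3: -4>-5, s4: 8>-2, s5: 5>-3); eliminate Z.
Among the remaining strategies, none is strictly dominated by another pure strategy of the same player, so the elimination stops.
Surviving strategies — Country A: {V, W, X, Y}; Country B: {s2, s3, s4, s5}.

V, W, X, Y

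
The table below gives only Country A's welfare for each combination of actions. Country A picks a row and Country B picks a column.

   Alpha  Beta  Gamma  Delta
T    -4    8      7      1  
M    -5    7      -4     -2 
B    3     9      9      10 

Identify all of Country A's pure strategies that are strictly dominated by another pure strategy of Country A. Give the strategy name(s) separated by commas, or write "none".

B strictly dominates T — Alpha: 3>-4, Beta: 9>8, Gamma: 9>7, Delta: 10>1.
T strictly dominates M — Alpha: -4>-5, Beta: 8>7, Gamma: 7>-4, Delta: 1>-2.
B: no other strategy beats it everywhere (T at Alpha (3>-4); M at Alpha (3>-5)).

T, M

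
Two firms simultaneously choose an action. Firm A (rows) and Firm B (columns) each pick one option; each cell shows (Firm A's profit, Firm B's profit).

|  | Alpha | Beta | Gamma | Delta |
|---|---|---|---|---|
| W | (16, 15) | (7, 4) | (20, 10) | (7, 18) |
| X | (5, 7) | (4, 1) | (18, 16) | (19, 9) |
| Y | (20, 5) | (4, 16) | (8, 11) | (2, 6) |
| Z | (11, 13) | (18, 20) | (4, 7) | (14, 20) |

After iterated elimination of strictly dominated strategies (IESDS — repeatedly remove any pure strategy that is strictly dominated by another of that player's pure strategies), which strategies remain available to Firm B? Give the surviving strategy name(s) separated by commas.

Beta, Gamma, Delta

Column Alpha is eliminated: Delta beats it against every remaining row (W: 18>15, X: 9>7, Y: 6>5, Z: 20>13).
For Firm A, W strictly dominates Y on the remaining columns (Beta: 7>4, Gamma: 20>8, Delta: 7>2); eliminate Y.
Among the remaining strategies, none is strictly dominated by another pure strategy of the same player, so the elimination stops.
Surviving strategies — Firm A: {W, X, Z}; Firm B: {Beta, Gamma, Delta}.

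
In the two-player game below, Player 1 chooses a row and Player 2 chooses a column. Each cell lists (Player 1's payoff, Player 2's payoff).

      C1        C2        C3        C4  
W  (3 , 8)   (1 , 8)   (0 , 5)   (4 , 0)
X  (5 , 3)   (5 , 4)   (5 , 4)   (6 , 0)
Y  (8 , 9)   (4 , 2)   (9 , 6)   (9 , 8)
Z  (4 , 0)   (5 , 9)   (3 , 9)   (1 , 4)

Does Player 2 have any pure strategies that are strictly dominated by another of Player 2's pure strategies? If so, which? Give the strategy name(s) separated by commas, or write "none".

none

C1 is not dominated — it holds its own against C2 at W (8=8); C3 at W (8>5); C4 at W (8>0).
C2: no other strategy beats it everywhere (C1 at W (8=8); C3 at W (8>5); C4 at W (8>0)).
C3: no other strategy beats it everywhere (C1 at X (4>3); C2 at X (4=4); C4 at W (5>0)).
C4 is not dominated — it holds its own against C1 at Z (4>0); C2 at Y (8>2); C3 at Y (8>6).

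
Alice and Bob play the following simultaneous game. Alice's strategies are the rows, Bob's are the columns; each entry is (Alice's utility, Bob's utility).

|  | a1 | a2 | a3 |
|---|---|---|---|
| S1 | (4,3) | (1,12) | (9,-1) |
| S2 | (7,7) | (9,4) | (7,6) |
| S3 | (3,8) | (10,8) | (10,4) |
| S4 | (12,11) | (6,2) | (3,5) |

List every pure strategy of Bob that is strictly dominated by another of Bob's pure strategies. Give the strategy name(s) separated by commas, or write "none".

a3

a1 is not dominated — it holds its own against a2 at S2 (7>4); a3 at S1 (3>-1).
a2: no other strategy beats it everywhere (a1 at S1 (12>3); a3 at S1 (12>-1)).
a1 strictly dominates a3 — S1: 3>-1, S2: 7>6, S3: 8>4, S4: 11>5.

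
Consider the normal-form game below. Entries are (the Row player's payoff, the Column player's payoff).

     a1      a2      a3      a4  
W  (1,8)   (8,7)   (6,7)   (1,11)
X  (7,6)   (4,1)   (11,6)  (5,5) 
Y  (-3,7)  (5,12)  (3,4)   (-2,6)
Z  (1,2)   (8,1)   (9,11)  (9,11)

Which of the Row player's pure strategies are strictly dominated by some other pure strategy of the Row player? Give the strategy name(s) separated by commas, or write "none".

Y

W: no other strategy beats it everywhere (X at a2 (8>4); Y at a1 (1>-3); Z at a1 (1=1)).
X is not dominated — it holds its own against W at a1 (7>1); Y at a1 (7>-3); Z at a1 (7>1).
Y: dominated, since W does at least as well everywhere (a1: 1>-3, a2: 8>5, a3: 6>3, a4: 1>-2).
Nothing dominates Z: W at a1 (1=1); X at a2 (8>4); Y at a1 (1>-3).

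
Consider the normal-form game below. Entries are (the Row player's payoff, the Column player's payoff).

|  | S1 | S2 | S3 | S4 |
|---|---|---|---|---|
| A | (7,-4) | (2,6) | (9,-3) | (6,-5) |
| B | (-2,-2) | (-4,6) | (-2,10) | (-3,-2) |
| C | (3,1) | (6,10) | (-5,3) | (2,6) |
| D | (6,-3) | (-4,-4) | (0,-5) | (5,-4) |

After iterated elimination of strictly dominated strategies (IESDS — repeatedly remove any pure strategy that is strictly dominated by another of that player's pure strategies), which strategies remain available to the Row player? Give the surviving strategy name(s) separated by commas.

For the Row player, A strictly dominates B on the remaining columns (S1: 7>-2, S2: 2>-4, S3: 9>-2, S4: 6>-3); eliminate B.
Row D is eliminated: A beats it against every remaining column (S1: 7>6, S2: 2>-4, S3: 9>0, S4: 6>5).
The Column player's strategy S1 is strictly dominated by S2 (A: 6>-4, C: 10>1) and is removed.
The Column player's strategy S3 is strictly dominated by S2 (A: 6>-3, C: 10>3) and is removed.
For the Column player, S2 strictly dominates S4 on the remaining rows (A: 6>-5, C: 10>6); eliminate S4.
Row A is eliminated: C beats it against every remaining column (S2: 6>2).
Among the remaining strategies, none is strictly dominated by another pure strategy of the same player, so the elimination stops.
Surviving strategies — the Row player: {C}; the Column player: {S2}.

C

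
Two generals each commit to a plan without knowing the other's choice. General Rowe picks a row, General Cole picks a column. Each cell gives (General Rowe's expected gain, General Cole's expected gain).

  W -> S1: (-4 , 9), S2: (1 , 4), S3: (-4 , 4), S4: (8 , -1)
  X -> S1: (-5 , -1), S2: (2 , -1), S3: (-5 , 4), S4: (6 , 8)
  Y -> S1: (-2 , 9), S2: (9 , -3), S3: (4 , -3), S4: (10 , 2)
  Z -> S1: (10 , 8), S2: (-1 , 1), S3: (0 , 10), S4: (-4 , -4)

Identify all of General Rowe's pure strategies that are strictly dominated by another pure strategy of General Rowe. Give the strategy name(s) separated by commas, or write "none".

Y strictly dominates W — S1: -2>-4, S2: 9>1, S3: 4>-4, S4: 10>8.
X is strictly dominated by Y (S1: -2>-5, S2: 9>2, S3: 4>-5, S4: 10>6).
Nothing dominates Y: W at S1 (-2>-4); X at S1 (-2>-5); Z at S2 (9>-1).
Nothing dominates Z: W at S1 (10>-4); X at S1 (10>-5); Y at S1 (10>-2).

W, X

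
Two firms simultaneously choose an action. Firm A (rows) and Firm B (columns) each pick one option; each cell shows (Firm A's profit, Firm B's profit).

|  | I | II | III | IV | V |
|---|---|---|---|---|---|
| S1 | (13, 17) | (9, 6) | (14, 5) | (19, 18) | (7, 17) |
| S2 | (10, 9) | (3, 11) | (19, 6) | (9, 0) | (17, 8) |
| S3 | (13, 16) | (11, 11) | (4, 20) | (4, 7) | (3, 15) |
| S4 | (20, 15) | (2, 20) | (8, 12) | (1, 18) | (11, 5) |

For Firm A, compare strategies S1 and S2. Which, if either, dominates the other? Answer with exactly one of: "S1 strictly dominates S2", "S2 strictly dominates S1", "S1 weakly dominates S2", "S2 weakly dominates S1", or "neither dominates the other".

neither dominates the other

Compare S1 to S2 across each choice by Firm B: I: 13>10, II: 9>3, III: 14<19, IV: 19>9, V: 7<17.
S1 does better at I, II, IV but worse at III, V; neither strategy dominates the other.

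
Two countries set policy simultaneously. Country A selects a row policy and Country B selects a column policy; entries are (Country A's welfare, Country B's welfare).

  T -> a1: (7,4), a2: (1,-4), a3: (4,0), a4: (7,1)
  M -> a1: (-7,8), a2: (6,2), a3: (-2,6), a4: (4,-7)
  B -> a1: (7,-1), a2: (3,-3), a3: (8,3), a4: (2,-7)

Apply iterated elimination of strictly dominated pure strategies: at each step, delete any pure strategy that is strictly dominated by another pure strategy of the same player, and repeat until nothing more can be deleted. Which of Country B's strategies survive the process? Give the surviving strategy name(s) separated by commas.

For Country B, a1 strictly dominates a2 on the remaining rows (T: 4>-4, M: 8>2, B: -1>-3); eliminate a2.
For Country A, T strictly dominates M on the remaining columns (a1: 7>-7, a3: 4>-2, a4: 7>4); eliminate M.
For Country B, a1 strictly dominates a4 on the remaining rows (T: 4>1, B: -1>-7); eliminate a4.
Among the remaining strategies, none is strictly dominated by another pure strategy of the same player, so the elimination stops.
Surviving strategies — Country A: {T, B}; Country B: {a1, a3}.

a1, a3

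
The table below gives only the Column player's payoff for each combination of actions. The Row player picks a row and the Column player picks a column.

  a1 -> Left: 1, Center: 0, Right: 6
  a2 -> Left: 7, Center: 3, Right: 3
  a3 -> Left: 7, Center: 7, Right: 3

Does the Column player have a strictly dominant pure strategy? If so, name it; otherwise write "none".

none

Left fails to dominate Center at a3 (7=7).
Center fails to dominate Left at a1 (0<1).
Right fails to dominate Left at a2 (3<7).
No single strategy dominates all the others.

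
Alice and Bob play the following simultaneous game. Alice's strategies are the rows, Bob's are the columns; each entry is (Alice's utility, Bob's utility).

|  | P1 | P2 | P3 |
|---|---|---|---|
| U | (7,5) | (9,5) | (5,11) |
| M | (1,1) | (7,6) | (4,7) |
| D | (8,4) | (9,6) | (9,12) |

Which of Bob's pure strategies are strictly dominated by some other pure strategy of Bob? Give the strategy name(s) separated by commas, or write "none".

P3 strictly dominates P1 — U: 11>5, M: 7>1, D: 12>4.
P2 is strictly dominated by P3 (U: 11>5, M: 7>6, D: 12>6).
P3: no other strategy beats it everywhere (P1 at U (11>5); P2 at U (11>5)).

P1, P2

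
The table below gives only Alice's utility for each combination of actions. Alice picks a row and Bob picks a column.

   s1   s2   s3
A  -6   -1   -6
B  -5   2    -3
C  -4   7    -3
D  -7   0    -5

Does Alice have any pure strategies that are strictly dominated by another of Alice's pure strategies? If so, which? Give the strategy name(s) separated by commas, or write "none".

A: dominated, since B does at least as well everywhere (s1: -5>-6, s2: 2>-1, s3: -3>-6).
B is not dominated — it holds its own against A at s1 (-5>-6); C at s3 (-3=-3); D at s1 (-5>-7).
C: no other strategy beats it everywhere (A at s1 (-4>-6); B at s1 (-4>-5); D at s1 (-4>-7)).
D is strictly dominated by B (s1: -5>-7, s2: 2>0, s3: -3>-5).

A, D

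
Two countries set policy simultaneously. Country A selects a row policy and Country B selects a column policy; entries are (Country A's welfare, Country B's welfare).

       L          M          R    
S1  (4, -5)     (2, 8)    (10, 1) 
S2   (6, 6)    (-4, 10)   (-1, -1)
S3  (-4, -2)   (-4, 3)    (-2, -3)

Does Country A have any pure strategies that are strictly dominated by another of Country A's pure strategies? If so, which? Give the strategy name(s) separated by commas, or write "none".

S1: no other strategy beats it everywhere (S2 at M (2>-4); S3 at L (4>-4)).
S2: no other strategy beats it everywhere (S1 at L (6>4); S3 at L (6>-4)).
S3: dominated, since S1 does at least as well everywhere (L: 4>-4, M: 2>-4, R: 10>-2).

S3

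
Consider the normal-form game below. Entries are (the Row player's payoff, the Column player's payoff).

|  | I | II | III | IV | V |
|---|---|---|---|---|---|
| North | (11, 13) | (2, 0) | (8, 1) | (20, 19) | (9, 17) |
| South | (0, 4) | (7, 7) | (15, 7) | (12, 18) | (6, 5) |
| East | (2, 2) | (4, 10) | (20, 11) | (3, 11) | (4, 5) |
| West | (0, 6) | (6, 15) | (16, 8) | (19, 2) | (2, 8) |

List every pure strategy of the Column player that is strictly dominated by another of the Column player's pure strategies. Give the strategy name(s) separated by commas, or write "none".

I

V strictly dominates I — North: 17>13, South: 5>4, East: 5>2, West: 8>6.
II is not dominated — it holds its own against I at South (7>4); III at South (7=7); IV at West (15>2); V at South (7>5).
III is not dominated — it holds its own against I at South (7>4); II at North (1>0); IV at East (11=11); V at South (7>5).
IV is not dominated — it holds its own against I at North (19>13); II at North (19>0); III at North (19>1); V at North (19>17).
V: no other strategy beats it everywhere (I at North (17>13); II at North (17>0); III at North (17>1); IV at West (8>2)).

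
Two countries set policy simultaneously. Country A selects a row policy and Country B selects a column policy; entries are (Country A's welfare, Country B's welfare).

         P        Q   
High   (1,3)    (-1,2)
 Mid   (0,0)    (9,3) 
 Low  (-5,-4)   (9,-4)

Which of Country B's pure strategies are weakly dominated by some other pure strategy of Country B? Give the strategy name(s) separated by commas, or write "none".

P is not dominated — it holds its own against Q at High (3>2).
Nothing dominates Q: P at Mid (3>0).

none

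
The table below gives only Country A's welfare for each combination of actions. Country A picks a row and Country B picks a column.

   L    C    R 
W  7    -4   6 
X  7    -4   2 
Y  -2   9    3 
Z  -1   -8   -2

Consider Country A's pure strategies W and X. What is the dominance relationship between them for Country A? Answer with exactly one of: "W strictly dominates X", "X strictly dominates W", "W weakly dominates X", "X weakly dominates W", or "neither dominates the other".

W's payoffs vs X's, by Country B's action — L: 7=7, C: -4=-4, R: 6>2.
W is at least as good everywhere and strictly better somewhere (tied only at L, C), so W weakly but not strictly dominates X.

W weakly dominates X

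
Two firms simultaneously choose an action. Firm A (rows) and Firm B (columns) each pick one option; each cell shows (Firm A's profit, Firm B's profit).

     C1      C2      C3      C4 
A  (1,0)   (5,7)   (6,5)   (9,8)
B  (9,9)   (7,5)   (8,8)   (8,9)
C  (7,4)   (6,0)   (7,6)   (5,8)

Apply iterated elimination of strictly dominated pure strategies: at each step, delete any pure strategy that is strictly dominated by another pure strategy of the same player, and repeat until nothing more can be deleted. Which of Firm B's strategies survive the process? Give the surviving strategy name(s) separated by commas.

C1, C4

Row C is eliminated: B beats it against every remaining column (C1: 9>7, C2: 7>6, C3: 8>7, C4: 8>5).
Firm B's strategy C2 is strictly dominated by C4 (A: 8>7, B: 9>5) and is removed.
For Firm B, C4 strictly dominates C3 on the remaining rows (A: 8>5, B: 9>8); eliminate C3.
Among the remaining strategies, none is strictly dominated by another pure strategy of the same player, so the elimination stops.
Surviving strategies — Firm A: {A, B}; Firm B: {C1, C4}.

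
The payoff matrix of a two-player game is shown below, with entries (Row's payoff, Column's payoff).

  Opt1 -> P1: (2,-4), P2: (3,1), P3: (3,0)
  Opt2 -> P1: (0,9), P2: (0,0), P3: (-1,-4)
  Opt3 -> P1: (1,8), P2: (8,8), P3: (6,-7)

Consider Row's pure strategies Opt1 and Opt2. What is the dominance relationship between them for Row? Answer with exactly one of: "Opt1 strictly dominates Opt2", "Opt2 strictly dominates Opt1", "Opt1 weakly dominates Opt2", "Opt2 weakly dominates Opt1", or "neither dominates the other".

Opt1's payoffs vs Opt2's, by Column's action — P1: 2>0, P2: 3>0, P3: 3>-1.
Every comparison favours Opt1, so Opt1 strictly dominates Opt2.

Opt1 strictly dominates Opt2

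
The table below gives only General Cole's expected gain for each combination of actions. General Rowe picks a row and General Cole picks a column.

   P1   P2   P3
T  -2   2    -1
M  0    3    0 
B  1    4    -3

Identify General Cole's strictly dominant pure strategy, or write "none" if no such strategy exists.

P2

P2 vs P1: T: 2>-2, M: 3>0, B: 4>1.
P2 vs P3: T: 2>-1, M: 3>0, B: 4>-3.
P2 strictly beats every other strategy against every opponent action, so it is strictly dominant.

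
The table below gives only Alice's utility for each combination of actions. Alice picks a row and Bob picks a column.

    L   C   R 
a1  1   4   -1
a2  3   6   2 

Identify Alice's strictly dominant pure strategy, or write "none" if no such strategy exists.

a2

a2 vs a1: L: 3>1, C: 6>4, R: 2>-1.
a2 strictly beats every other strategy against every opponent action, so it is strictly dominant.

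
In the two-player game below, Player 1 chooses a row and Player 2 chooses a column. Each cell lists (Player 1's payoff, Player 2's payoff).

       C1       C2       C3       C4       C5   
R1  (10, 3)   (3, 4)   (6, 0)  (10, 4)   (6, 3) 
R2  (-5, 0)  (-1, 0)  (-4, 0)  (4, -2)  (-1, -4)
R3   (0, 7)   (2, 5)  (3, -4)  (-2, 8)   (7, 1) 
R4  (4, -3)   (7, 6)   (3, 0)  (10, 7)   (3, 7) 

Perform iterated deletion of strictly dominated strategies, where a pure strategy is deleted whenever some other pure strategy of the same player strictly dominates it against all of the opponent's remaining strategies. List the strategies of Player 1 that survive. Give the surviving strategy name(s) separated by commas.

Player 1's strategy R2 is strictly dominated by R1 (C1: 10>-5, C2: 3>-1, C3: 6>-4, C4: 10>4, C5: 6>-1) and is removed.
Column C1 is eliminated: C4 beats it against every remaining row (R1: 4>3, R3: 8>7, R4: 7>-3).
Player 2's strategy C3 is strictly dominated by C2 (R1: 4>0, R3: 5>-4, R4: 6>0) and is removed.
Among the remaining strategies, none is strictly dominated by another pure strategy of the same player, so the elimination stops.
Surviving strategies — Player 1: {R1, R3, R4}; Player 2: {C2, C4, C5}.

R1, R3, R4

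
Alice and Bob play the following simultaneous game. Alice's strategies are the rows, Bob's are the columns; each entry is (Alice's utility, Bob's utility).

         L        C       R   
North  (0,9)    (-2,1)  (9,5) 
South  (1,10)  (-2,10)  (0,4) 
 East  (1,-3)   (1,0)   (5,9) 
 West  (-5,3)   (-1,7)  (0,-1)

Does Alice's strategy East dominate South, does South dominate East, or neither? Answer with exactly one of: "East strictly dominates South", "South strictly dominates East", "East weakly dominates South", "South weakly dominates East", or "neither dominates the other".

Compare East to South across each opponent action: L: 1=1, C: 1>-2, R: 5>0.
East is at least as good everywhere and strictly better somewhere (tied only at L), so East weakly but not strictly dominates South.

East weakly dominates South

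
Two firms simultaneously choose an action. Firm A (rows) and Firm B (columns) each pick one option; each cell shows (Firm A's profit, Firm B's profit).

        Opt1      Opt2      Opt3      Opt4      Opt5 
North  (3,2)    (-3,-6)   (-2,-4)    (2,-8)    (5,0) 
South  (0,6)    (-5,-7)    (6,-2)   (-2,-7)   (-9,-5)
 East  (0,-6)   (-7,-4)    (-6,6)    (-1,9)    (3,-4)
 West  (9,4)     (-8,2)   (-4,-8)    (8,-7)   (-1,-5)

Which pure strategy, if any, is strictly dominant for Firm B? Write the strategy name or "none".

Opt1 fails to dominate Opt2 at East (-6<-4).
Opt2 fails to dominate Opt1 at North (-6<2).
Opt3 fails to dominate Opt1 at North (-4<2).
Opt4 fails to dominate Opt1 at North (-8<2).
Opt5 fails to dominate Opt1 at North (0<2).
No single strategy dominates all the others.

none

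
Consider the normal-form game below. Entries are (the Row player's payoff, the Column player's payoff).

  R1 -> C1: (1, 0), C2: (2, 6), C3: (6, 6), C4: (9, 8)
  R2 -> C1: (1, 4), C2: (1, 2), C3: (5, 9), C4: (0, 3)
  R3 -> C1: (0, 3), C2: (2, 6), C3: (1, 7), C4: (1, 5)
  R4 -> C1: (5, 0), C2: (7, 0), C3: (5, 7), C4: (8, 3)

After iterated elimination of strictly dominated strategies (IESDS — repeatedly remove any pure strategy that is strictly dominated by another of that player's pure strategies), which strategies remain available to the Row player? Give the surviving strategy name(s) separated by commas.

R1

Row R3 is eliminated: R4 beats it against every remaining column (C1: 5>0, C2: 7>2, C3: 5>1, C4: 8>1).
Column C1 is eliminated: C3 beats it against every remaining row (R1: 6>0, R2: 9>4, R4: 7>0).
The Row player's strategy R2 is strictly dominated by R1 (C2: 2>1, C3: 6>5, C4: 9>0) and is removed.
The Column player's strategy C2 is strictly dominated by C4 (R1: 8>6, R4: 3>0) and is removed.
For the Row player, R1 strictly dominates R4 on the remaining columns (C3: 6>5, C4: 9>8); eliminate R4.
Column C3 is eliminated: C4 beats it against every remaining row (R1: 8>6).
Among the remaining strategies, none is strictly dominated by another pure strategy of the same player, so the elimination stops.
Surviving strategies — the Row player: {R1}; the Column player: {C4}.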